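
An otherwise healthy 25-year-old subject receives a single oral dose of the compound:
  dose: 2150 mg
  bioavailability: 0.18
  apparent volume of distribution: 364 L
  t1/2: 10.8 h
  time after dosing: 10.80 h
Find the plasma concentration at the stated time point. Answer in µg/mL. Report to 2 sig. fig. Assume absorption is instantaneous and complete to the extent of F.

Amount reaching circulation = F × Dose = 0.18 × 2150 = 387.0 mg
C₀ = F·Dose / Vd = 387.0 / 364 = 1.063 mg/L
k = ln2 / t½ = 0.693147 / 10.8 = 0.06418 h⁻¹
t / t½ = 10.80 / 10.8 = 1 half-lives
C = C₀ × (1/2)^1 = 1.063 × 0.5000 = 0.5315 mg/L
(0.5315 mg/L = 0.5315 µg/mL)

0.53 µg/mL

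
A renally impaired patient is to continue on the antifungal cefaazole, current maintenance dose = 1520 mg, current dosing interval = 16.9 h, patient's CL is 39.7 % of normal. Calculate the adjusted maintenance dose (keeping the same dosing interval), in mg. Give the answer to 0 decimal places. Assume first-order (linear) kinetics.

To keep the same average steady-state level, dosing rate must scale with clearance.
CL ratio = 39.7 / 100 = 0.3970
New dose (same interval) = 1520 × 0.3970 = 603.4 mg

603 mg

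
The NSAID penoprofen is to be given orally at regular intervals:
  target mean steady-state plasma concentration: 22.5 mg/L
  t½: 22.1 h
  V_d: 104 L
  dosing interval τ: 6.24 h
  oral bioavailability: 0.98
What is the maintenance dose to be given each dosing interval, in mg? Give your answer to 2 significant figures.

470 mg

k = ln2 / t½ = 0.693147 / 22.1 = 0.03136 h⁻¹
CL = k × Vd = 0.03136 × 104 = 3.261 L/h
At steady state, F × (Dose/τ) = Css × CL.
Dose = Css × CL × τ / F = 22.5 × 3.261 × 6.24 / 0.98 = 467.2 mg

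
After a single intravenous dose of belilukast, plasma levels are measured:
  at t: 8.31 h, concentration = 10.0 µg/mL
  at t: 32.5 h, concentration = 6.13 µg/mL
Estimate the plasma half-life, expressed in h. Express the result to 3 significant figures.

k = ln(C₁/C₂) / (t₂ − t₁) = ln(10.0/6.13) / (32.5 − 8.31)
  = 0.4894 / 24.19 = 0.02023 h⁻¹
t½ = ln2 / k = 0.693147 / 0.02023 = 34.26 h

34.3 h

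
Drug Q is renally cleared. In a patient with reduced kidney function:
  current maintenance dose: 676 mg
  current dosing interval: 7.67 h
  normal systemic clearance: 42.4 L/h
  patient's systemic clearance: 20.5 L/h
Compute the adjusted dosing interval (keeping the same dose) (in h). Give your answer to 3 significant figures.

15.9 h

To keep the same average steady-state level, dosing rate must scale with clearance.
CL ratio = 20.5 / 42.4 = 0.4835
New interval (same dose) = 7.67 / 0.4835 = 15.86 h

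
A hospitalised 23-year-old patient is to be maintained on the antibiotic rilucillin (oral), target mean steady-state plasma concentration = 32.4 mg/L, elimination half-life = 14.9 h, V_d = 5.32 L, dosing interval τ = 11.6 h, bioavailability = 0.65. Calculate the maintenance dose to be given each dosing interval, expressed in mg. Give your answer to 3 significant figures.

k = ln2 / t½ = 0.693147 / 14.9 = 0.04652 h⁻¹
CL = k × Vd = 0.04652 × 5.32 = 0.2475 L/h
At steady state, F × (Dose/τ) = Css × CL.
Dose = Css × CL × τ / F = 32.4 × 0.2475 × 11.6 / 0.65 = 143.1 mg

143 mg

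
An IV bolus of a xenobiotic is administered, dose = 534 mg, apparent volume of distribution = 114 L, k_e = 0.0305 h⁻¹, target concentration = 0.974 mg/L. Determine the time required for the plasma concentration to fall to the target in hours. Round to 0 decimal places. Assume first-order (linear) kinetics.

51 h

C₀ = Dose / Vd = 534.0 / 114 = 4.684 mg/L
t = ln(C₀ / C) / k = ln(4.684 / 0.974) / 0.03050
  = ln(4.809) / 0.03050 = 1.570 / 0.03050 = 51.48 h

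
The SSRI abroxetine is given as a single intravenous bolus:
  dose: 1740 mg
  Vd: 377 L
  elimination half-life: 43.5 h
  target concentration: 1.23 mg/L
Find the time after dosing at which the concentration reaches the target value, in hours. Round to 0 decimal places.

83 h

C₀ = Dose / Vd = 1740 / 377 = 4.615 mg/L
k = ln2 / t½ = 0.693147 / 43.5 = 0.01593 h⁻¹
t = ln(C₀ / C) / k = ln(4.615 / 1.23) / 0.01593
  = ln(3.752) / 0.01593 = 1.322 / 0.01593 = 82.99 h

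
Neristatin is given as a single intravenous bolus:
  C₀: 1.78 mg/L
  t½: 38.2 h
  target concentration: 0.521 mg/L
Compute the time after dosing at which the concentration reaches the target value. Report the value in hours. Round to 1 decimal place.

k = ln2 / t½ = 0.693147 / 38.2 = 0.01815 h⁻¹
t = ln(C₀ / C) / k = ln(1.780 / 0.521) / 0.01815
  = ln(3.417) / 0.01815 = 1.229 / 0.01815 = 67.71 h

67.7 h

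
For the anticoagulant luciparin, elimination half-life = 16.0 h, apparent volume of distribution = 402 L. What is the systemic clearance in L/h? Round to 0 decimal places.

k = ln2 / t½ = 0.693147 / 16.0 = 0.04332 h⁻¹
CL = k × Vd = 0.04332 × 402 = 17.41 L/h

17 L/h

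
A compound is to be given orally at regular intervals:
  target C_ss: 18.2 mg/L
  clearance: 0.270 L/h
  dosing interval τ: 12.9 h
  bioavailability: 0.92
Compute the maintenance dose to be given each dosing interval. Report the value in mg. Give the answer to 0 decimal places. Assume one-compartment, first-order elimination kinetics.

69 mg

At steady state, F × (Dose/τ) = Css × CL.
Dose = Css × CL × τ / F = 18.2 × 0.2700 × 12.9 / 0.92 = 68.90 mg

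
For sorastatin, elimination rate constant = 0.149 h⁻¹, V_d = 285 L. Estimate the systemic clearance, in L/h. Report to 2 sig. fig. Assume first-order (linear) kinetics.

42 L/h

CL = k × Vd = 0.149 × 285 = 42.47 L/h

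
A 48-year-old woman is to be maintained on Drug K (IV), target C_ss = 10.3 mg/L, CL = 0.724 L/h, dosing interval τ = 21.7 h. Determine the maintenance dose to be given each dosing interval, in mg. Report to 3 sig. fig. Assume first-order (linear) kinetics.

At steady state, Dose/τ = Css × CL.
Dose = Css × CL × τ = 10.3 × 0.7240 × 21.7 = 161.8 mg

162 mg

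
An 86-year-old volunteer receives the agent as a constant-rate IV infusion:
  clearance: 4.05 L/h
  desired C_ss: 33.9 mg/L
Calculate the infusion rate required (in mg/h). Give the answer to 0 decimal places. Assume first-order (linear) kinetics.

137 mg/h

At steady state, infusion rate R₀ = Css × CL = 33.9 × 4.050 = 137.3 mg/h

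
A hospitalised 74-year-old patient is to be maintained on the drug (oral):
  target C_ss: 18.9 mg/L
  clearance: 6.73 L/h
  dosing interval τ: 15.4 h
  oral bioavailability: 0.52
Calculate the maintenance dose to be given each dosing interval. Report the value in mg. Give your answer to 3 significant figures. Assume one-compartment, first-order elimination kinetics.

At steady state, F × (Dose/τ) = Css × CL.
Dose = Css × CL × τ / F = 18.9 × 6.730 × 15.4 / 0.52 = 3767 mg

3770 mg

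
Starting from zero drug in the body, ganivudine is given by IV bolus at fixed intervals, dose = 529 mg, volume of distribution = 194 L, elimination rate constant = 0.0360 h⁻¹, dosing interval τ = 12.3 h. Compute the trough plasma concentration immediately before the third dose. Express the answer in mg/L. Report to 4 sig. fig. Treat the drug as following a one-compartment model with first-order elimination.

C₀ per dose = Dose / Vd = 529 / 194 = 2.727 mg/L
Fraction remaining after one interval: r = e^(−kτ) = e^(−0.03600 × 12.3) = 0.6422
Before dose 3, 2 doses have been given (aged 1τ, 2τ).
C_trough = C₀ × (r + r²) = 2.727 × (0.6422 + 0.4124) = 2.876 mg/L

2.876 mg/L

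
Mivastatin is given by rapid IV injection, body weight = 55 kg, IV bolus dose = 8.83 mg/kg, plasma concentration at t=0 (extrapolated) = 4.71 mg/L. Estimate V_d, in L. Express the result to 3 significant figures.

103 L

Dose = 8.83 × 55 = 485.7 mg
Vd = Dose / C₀ = 485.7 / 4.71 = 103.1 L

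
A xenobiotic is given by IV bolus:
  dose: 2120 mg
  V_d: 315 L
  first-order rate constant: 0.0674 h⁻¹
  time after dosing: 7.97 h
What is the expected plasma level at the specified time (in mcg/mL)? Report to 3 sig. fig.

C₀ = Dose / Vd = 2120 / 315 = 6.730 mg/L
C = C₀ · e^(−k·t) = 6.730 × e^(−0.06740 × 7.97)
  = 6.730 × 0.5844 = 3.933 mg/L
(3.933 mg/L = 3.933 mcg/mL)

3.93 mcg/mL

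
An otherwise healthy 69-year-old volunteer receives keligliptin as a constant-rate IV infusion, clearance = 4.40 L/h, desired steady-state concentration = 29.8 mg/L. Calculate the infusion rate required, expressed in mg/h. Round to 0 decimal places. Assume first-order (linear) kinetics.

131 mg/h

At steady state, infusion rate R₀ = Css × CL = 29.8 × 4.400 = 131.1 mg/h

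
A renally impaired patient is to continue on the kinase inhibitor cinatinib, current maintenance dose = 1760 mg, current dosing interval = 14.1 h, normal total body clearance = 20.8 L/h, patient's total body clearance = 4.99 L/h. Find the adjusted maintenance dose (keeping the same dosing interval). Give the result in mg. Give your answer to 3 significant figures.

To keep the same average steady-state level, dosing rate must scale with clearance.
CL ratio = 4.99 / 20.8 = 0.2399
New dose (same interval) = 1760 × 0.2399 = 422.2 mg

422 mg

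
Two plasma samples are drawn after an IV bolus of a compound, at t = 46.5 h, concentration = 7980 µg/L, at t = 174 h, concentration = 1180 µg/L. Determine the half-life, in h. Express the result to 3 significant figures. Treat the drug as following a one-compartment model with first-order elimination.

k = ln(C₁/C₂) / (t₂ − t₁) = ln(7980/1180) / (174 − 46.5)
  = 1.911 / 127.5 = 0.01499 h⁻¹
t½ = ln2 / k = 0.693147 / 0.01499 = 46.24 h

46.2 h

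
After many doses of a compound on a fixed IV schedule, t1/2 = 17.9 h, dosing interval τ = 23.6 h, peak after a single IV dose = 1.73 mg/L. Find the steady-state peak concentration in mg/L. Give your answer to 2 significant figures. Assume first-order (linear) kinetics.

k = ln2 / t½ = 0.693147 / 17.9 = 0.03872 h⁻¹
e^(−kτ) = e^(−0.03872 × 23.6) = 0.4010
Accumulation ratio R = 1 / (1 − e^(−kτ)) = 1 / (1 − 0.4010) = 1.669
Steady-state peak = C₀ × R = 1.73 × 1.669 = 2.887 mg/L

2.9 mg/L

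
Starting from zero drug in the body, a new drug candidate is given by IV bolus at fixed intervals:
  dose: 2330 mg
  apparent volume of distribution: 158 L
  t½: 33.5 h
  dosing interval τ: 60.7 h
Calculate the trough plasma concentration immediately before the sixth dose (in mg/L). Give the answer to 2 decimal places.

C₀ per dose = Dose / Vd = 2330 / 158 = 14.75 mg/L
k = ln2 / t½ = 0.693147 / 33.5 = 0.02069 h⁻¹
Fraction remaining after one interval: r = e^(−kτ) = e^(−0.02069 × 60.7) = 0.2848
Before dose 6, 5 doses have been given (aged 1τ, 2τ, 3τ, 4τ, 5τ).
C_trough = C₀ × (r + r² + … + r^5) = C₀ × r(1−r^5)/(1−r)
        = 14.75 × 0.2848 × (1 − 0.001874) / (1 − 0.2848) = 5.863 mg/L

5.86 mg/L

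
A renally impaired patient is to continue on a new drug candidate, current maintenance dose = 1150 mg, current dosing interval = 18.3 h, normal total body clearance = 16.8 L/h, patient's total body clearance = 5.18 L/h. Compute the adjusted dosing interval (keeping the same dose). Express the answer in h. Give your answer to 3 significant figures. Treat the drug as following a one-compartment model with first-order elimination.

To keep the same average steady-state level, dosing rate must scale with clearance.
CL ratio = 5.18 / 16.8 = 0.3083
New interval (same dose) = 18.3 / 0.3083 = 59.36 h

59.4 h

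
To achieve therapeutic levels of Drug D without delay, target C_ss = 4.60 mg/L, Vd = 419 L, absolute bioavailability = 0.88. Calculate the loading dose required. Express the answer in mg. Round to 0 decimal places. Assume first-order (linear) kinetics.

2190 mg

LD = Css × Vd / F = 4.60 × 419 / 0.88 = 2190 mg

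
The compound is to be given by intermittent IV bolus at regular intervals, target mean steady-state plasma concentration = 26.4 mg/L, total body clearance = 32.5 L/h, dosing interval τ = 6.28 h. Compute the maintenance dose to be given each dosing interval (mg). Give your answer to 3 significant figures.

5390 mg

At steady state, Dose/τ = Css × CL.
Dose = Css × CL × τ = 26.4 × 32.50 × 6.28 = 5388 mg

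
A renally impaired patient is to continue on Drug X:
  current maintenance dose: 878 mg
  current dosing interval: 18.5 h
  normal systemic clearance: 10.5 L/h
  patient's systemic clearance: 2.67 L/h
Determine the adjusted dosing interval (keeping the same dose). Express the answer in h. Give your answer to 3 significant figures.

To keep the same average steady-state level, dosing rate must scale with clearance.
CL ratio = 2.67 / 10.5 = 0.2543
New interval (same dose) = 18.5 / 0.2543 = 72.75 h

72.8 h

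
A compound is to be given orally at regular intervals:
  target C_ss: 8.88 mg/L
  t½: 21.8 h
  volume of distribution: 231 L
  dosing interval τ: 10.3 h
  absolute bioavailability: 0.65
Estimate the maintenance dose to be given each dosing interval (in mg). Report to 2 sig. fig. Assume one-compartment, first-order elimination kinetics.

1000 mg

k = ln2 / t½ = 0.693147 / 21.8 = 0.03180 h⁻¹
CL = k × Vd = 0.03180 × 231 = 7.346 L/h
At steady state, F × (Dose/τ) = Css × CL.
Dose = Css × CL × τ / F = 8.88 × 7.346 × 10.3 / 0.65 = 1034 mg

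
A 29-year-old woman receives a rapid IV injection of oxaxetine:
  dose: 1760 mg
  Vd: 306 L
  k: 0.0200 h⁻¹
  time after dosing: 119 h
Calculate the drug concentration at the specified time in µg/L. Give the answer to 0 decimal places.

C₀ = Dose / Vd = 1760 / 306 = 5.752 mg/L
C = C₀ · e^(−k·t) = 5.752 × e^(−0.02000 × 119)
  = 5.752 × 0.09255 = 0.5323 mg/L
Convert: 0.5323 mg/L × 1000 = 532.3 µg/L

532 µg/L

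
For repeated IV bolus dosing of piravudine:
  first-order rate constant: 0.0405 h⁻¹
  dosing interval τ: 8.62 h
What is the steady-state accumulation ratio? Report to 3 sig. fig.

e^(−kτ) = e^(−0.04050 × 8.62) = 0.7053
Accumulation ratio R = 1 / (1 − e^(−kτ)) = 1 / (1 − 0.7053) = 3.393

3.39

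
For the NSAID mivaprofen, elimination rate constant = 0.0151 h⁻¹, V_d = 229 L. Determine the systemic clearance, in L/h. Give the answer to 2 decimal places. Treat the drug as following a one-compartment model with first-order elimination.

CL = k × Vd = 0.0151 × 229 = 3.458 L/h

3.46 L/h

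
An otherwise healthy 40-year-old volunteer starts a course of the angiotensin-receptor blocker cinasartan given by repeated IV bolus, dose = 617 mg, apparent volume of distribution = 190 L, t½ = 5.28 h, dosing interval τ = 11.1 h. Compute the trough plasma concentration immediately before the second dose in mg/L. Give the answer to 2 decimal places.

C₀ per dose = Dose / Vd = 617 / 190 = 3.247 mg/L
k = ln2 / t½ = 0.693147 / 5.28 = 0.1313 h⁻¹
Fraction remaining after one interval: r = e^(−kτ) = e^(−0.1313 × 11.1) = 0.2328
Before dose 2, 1 dose has been given (aged 1τ).
C_trough = C₀ × r = 3.247 × 0.2328 = 0.7559 mg/L

0.76 mg/L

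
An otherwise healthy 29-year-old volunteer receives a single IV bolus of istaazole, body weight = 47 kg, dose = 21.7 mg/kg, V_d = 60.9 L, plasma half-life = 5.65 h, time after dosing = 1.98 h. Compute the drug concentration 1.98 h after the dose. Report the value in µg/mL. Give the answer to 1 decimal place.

Total dose = 21.7 × 47 = 1020 mg
C₀ = Dose / Vd = 1020 / 60.9 = 16.75 mg/L
k = ln2 / t½ = 0.693147 / 5.65 = 0.1227 h⁻¹
C = C₀ · e^(−k·t) = 16.75 × e^(−0.1227 × 1.98)
  = 16.75 × 0.7843 = 13.14 mg/L
(13.14 mg/L = 13.14 µg/mL)

13.1 µg/mL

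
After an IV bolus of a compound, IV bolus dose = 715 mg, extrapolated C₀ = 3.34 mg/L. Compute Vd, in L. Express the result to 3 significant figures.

Vd = Dose / C₀ = 715.0 / 3.34 = 214.1 L

214 L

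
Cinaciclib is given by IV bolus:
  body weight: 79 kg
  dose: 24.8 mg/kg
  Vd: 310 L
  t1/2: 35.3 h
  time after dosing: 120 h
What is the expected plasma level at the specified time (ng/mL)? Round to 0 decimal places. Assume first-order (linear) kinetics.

Total dose = 24.8 × 79 = 1959 mg
C₀ = Dose / Vd = 1959 / 310 = 6.319 mg/L
k = ln2 / t½ = 0.693147 / 35.3 = 0.01964 h⁻¹
C = C₀ · e^(−k·t) = 6.319 × e^(−0.01964 × 120)
  = 6.319 × 0.09472 = 0.5985 mg/L
Convert: 0.5985 mg/L × 1000 = 598.5 ng/mL

599 ng/mL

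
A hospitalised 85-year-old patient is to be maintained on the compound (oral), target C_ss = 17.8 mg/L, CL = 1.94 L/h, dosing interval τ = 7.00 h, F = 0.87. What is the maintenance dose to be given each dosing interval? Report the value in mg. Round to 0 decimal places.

At steady state, F × (Dose/τ) = Css × CL.
Dose = Css × CL × τ / F = 17.8 × 1.940 × 7.00 / 0.87 = 277.8 mg

278 mg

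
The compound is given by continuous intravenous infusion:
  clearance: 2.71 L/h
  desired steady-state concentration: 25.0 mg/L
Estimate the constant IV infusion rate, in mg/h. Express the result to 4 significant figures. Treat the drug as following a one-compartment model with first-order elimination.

At steady state, infusion rate R₀ = Css × CL = 25.0 × 2.710 = 67.75 mg/h

67.75 mg/h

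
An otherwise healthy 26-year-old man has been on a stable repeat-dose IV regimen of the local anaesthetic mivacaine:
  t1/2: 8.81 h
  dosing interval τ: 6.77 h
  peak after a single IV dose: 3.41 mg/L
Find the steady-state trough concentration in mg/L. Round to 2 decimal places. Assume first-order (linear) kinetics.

4.85 mg/L

k = ln2 / t½ = 0.693147 / 8.81 = 0.07868 h⁻¹
e^(−kτ) = e^(−0.07868 × 6.77) = 0.5870
Accumulation ratio R = 1 / (1 − e^(−kτ)) = 1 / (1 − 0.5870) = 2.421
Steady-state trough = C₀ × R × e^(−kτ) = 3.41 × 2.421 × 0.5870 = 4.846 mg/L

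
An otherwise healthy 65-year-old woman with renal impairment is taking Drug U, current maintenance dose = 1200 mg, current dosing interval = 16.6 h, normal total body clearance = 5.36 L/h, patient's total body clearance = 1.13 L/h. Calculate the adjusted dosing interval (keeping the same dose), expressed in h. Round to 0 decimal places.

79 h

To keep the same average steady-state level, dosing rate must scale with clearance.
CL ratio = 1.13 / 5.36 = 0.2108
New interval (same dose) = 16.6 / 0.2108 = 78.75 h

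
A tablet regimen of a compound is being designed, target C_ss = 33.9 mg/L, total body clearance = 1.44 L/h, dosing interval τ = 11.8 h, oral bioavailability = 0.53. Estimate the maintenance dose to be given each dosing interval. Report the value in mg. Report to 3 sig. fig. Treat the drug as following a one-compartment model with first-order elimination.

At steady state, F × (Dose/τ) = Css × CL.
Dose = Css × CL × τ / F = 33.9 × 1.440 × 11.8 / 0.53 = 1087 mg

1090 mg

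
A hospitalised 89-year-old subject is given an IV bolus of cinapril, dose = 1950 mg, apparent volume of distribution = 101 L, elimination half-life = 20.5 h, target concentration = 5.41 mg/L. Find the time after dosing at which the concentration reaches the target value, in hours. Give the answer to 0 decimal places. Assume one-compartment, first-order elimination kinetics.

C₀ = Dose / Vd = 1950 / 101 = 19.31 mg/L
k = ln2 / t½ = 0.693147 / 20.5 = 0.03381 h⁻¹
t = ln(C₀ / C) / k = ln(19.31 / 5.41) / 0.03381
  = ln(3.569) / 0.03381 = 1.272 / 0.03381 = 37.62 h

38 h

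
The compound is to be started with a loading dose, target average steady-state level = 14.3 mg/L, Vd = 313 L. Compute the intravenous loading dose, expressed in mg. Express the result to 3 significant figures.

LD = Css × Vd = 14.3 × 313 = 4476 mg

4480 mg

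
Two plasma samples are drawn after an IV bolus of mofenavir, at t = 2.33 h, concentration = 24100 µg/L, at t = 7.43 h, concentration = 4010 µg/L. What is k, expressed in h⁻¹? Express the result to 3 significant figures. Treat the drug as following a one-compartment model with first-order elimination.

k = ln(C₁/C₂) / (t₂ − t₁) = ln(24100/4010) / (7.43 − 2.33)
  = 1.793 / 5.100 = 0.3516 h⁻¹

0.352 h⁻¹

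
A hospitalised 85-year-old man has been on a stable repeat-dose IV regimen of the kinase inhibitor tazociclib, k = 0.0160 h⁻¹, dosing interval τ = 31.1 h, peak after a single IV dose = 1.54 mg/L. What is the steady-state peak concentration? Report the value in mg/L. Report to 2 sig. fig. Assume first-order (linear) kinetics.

e^(−kτ) = e^(−0.01600 × 31.1) = 0.6080
Accumulation ratio R = 1 / (1 − e^(−kτ)) = 1 / (1 − 0.6080) = 2.551
Steady-state peak = C₀ × R = 1.54 × 2.551 = 3.929 mg/L

3.9 mg/L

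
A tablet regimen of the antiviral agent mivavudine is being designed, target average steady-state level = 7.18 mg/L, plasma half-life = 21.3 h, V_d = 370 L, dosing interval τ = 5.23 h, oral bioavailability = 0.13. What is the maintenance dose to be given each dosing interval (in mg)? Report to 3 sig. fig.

3480 mg

k = ln2 / t½ = 0.693147 / 21.3 = 0.03254 h⁻¹
CL = k × Vd = 0.03254 × 370 = 12.04 L/h
At steady state, F × (Dose/τ) = Css × CL.
Dose = Css × CL × τ / F = 7.18 × 12.04 × 5.23 / 0.13 = 3478 mg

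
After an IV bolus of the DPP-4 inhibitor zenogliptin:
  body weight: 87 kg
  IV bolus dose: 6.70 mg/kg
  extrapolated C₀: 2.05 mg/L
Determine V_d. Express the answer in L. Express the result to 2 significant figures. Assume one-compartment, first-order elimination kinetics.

Dose = 6.70 × 87 = 582.9 mg
Vd = Dose / C₀ = 582.9 / 2.05 = 284.3 L

280 L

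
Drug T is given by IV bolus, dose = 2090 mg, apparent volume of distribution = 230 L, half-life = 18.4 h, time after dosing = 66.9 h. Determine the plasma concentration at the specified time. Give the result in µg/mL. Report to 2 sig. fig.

C₀ = Dose / Vd = 2090 / 230 = 9.087 mg/L
k = ln2 / t½ = 0.693147 / 18.4 = 0.03767 h⁻¹
C = C₀ · e^(−k·t) = 9.087 × e^(−0.03767 × 66.9)
  = 9.087 × 0.08045 = 0.7310 mg/L
(0.7310 mg/L = 0.7310 µg/mL)

0.73 µg/mL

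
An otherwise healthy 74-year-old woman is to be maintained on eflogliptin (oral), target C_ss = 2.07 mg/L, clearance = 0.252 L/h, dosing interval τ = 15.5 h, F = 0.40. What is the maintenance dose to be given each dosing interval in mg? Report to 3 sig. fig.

At steady state, F × (Dose/τ) = Css × CL.
Dose = Css × CL × τ / F = 2.07 × 0.2520 × 15.5 / 0.40 = 20.21 mg

20.2 mg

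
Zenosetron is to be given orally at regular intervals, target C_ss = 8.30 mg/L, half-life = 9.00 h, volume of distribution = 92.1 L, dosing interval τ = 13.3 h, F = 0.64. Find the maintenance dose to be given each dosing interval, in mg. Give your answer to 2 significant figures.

1200 mg

k = ln2 / t½ = 0.693147 / 9.00 = 0.07702 h⁻¹
CL = k × Vd = 0.07702 × 92.1 = 7.094 L/h
At steady state, F × (Dose/τ) = Css × CL.
Dose = Css × CL × τ / F = 8.30 × 7.094 × 13.3 / 0.64 = 1224 mg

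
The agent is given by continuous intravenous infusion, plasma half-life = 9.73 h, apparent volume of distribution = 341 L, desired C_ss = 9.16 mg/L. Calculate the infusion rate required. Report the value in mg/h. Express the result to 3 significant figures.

k = ln2 / t½ = 0.693147 / 9.73 = 0.07124 h⁻¹
CL = k × Vd = 0.07124 × 341 = 24.29 L/h
At steady state, infusion rate R₀ = Css × CL = 9.16 × 24.29 = 222.5 mg/h

223 mg/h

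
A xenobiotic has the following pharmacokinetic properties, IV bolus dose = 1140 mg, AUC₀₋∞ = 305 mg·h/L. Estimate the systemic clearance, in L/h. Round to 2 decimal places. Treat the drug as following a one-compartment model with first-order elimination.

CL = Dose / AUC = 1140 / 305 = 3.738 L/h

3.74 L/h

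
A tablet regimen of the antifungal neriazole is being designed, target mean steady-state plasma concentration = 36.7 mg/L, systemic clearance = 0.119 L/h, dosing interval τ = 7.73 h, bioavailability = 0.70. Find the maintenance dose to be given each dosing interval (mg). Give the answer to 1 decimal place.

48.2 mg

At steady state, F × (Dose/τ) = Css × CL.
Dose = Css × CL × τ / F = 36.7 × 0.1190 × 7.73 / 0.70 = 48.23 mg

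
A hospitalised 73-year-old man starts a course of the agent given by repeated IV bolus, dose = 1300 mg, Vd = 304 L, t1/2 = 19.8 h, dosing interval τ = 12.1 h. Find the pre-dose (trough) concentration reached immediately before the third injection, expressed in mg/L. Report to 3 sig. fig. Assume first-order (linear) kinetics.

C₀ per dose = Dose / Vd = 1300 / 304 = 4.276 mg/L
k = ln2 / t½ = 0.693147 / 19.8 = 0.03501 h⁻¹
Fraction remaining after one interval: r = e^(−kτ) = e^(−0.03501 × 12.1) = 0.6547
Before dose 3, 2 doses have been given (aged 1τ, 2τ).
C_trough = C₀ × (r + r²) = 4.276 × (0.6547 + 0.4286) = 4.632 mg/L

4.63 mg/L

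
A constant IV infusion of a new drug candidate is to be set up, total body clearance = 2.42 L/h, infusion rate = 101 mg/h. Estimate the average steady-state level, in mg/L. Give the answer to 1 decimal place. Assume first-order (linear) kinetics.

At steady state Css = R₀ / CL = 101 / 2.420 = 41.74 mg/L

41.7 mg/L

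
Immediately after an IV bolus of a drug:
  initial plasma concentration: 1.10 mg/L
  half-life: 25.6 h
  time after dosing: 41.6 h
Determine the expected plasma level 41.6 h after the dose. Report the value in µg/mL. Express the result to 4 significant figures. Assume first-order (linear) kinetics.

0.3566 µg/mL

k = ln2 / t½ = 0.693147 / 25.6 = 0.02708 h⁻¹
C = C₀ · e^(−k·t) = 1.100 × e^(−0.02708 × 41.6)
  = 1.100 × 0.3242 = 0.3566 mg/L
(0.3566 mg/L = 0.3566 µg/mL)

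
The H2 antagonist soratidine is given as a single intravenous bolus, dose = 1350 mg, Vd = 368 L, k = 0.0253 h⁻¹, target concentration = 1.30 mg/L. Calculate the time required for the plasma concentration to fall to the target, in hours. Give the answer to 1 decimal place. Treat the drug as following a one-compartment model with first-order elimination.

C₀ = Dose / Vd = 1350 / 368 = 3.668 mg/L
t = ln(C₀ / C) / k = ln(3.668 / 1.30) / 0.02530
  = ln(2.822) / 0.02530 = 1.037 / 0.02530 = 40.99 h

41.0 h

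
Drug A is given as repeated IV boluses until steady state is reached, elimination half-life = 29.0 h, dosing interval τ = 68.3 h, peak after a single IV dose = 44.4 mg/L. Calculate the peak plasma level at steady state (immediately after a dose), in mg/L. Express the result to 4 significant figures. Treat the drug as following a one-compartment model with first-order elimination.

k = ln2 / t½ = 0.693147 / 29.0 = 0.02390 h⁻¹
e^(−kτ) = e^(−0.02390 × 68.3) = 0.1955
Accumulation ratio R = 1 / (1 − e^(−kτ)) = 1 / (1 − 0.1955) = 1.243
Steady-state peak = C₀ × R = 44.4 × 1.243 = 55.19 mg/L

55.19 mg/L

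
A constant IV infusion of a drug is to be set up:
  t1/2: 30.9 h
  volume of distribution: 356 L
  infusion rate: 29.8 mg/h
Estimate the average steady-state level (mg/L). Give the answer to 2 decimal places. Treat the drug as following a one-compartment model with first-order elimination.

k = ln2 / t½ = 0.693147 / 30.9 = 0.02243 h⁻¹
CL = k × Vd = 0.02243 × 356 = 7.985 L/h
At steady state Css = R₀ / CL = 29.8 / 7.985 = 3.732 mg/L

3.73 mg/L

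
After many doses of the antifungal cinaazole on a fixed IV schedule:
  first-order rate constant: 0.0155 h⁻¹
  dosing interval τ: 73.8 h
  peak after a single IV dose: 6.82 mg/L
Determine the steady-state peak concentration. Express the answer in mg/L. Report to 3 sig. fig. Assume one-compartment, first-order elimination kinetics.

e^(−kτ) = e^(−0.01550 × 73.8) = 0.3186
Accumulation ratio R = 1 / (1 − e^(−kτ)) = 1 / (1 − 0.3186) = 1.468
Steady-state peak = C₀ × R = 6.82 × 1.468 = 10.01 mg/L

10.0 mg/L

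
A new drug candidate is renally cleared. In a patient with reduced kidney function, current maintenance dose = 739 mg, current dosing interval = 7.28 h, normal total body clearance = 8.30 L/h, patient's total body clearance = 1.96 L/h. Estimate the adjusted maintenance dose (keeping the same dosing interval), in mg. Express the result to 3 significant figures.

175 mg

To keep the same average steady-state level, dosing rate must scale with clearance.
CL ratio = 1.96 / 8.30 = 0.2361
New dose (same interval) = 739 × 0.2361 = 174.5 mg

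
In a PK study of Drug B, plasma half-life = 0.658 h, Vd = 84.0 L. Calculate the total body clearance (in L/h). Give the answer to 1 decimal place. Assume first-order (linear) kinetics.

k = ln2 / t½ = 0.693147 / 0.658 = 1.053 h⁻¹
CL = k × Vd = 1.053 × 84.0 = 88.45 L/h

88.5 L/h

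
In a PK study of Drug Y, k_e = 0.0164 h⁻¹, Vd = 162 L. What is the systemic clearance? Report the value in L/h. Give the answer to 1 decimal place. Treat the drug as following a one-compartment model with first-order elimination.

CL = k × Vd = 0.0164 × 162 = 2.657 L/h

2.7 L/h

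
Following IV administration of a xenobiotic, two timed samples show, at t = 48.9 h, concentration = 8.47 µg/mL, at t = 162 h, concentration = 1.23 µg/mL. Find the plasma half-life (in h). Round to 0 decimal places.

41 h

k = ln(C₁/C₂) / (t₂ − t₁) = ln(8.47/1.23) / (162 − 48.9)
  = 1.930 / 113.1 = 0.01706 h⁻¹
t½ = ln2 / k = 0.693147 / 0.01706 = 40.63 h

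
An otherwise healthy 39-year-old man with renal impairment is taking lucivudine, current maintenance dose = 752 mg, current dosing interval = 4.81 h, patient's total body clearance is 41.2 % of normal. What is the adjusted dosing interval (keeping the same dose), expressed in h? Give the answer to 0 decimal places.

12 h

To keep the same average steady-state level, dosing rate must scale with clearance.
CL ratio = 41.2 / 100 = 0.4120
New interval (same dose) = 4.81 / 0.4120 = 11.67 h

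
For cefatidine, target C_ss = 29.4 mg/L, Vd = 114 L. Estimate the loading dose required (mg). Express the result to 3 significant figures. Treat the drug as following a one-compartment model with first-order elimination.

3350 mg

LD = Css × Vd = 29.4 × 114 = 3352 mg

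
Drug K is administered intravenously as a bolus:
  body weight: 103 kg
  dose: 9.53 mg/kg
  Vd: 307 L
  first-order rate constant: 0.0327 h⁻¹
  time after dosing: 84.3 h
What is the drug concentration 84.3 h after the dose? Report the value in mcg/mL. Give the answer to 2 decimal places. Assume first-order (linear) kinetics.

0.20 mcg/mL

Total dose = 9.53 × 103 = 981.6 mg
C₀ = Dose / Vd = 981.6 / 307 = 3.197 mg/L
C = C₀ · e^(−k·t) = 3.197 × e^(−0.03270 × 84.3)
  = 3.197 × 0.06351 = 0.2030 mg/L
(0.2030 mg/L = 0.2030 mcg/mL)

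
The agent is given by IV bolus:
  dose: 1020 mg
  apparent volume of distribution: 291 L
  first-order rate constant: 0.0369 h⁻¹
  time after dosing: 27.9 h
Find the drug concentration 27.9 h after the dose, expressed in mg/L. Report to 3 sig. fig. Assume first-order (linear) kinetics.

1.25 mg/L

C₀ = Dose / Vd = 1020 / 291 = 3.505 mg/L
C = C₀ · e^(−k·t) = 3.505 × e^(−0.03690 × 27.9)
  = 3.505 × 0.3572 = 1.252 mg/L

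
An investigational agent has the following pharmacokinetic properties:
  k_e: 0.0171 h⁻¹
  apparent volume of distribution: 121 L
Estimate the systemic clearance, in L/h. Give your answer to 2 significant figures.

CL = k × Vd = 0.0171 × 121 = 2.069 L/h

2.1 L/h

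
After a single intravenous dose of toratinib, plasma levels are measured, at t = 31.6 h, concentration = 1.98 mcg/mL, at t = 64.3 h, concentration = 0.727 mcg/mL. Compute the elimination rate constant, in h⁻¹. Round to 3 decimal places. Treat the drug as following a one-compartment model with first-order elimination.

0.031 h⁻¹

k = ln(C₁/C₂) / (t₂ − t₁) = ln(1.98/0.727) / (64.3 − 31.6)
  = 1.002 / 32.70 = 0.03064 h⁻¹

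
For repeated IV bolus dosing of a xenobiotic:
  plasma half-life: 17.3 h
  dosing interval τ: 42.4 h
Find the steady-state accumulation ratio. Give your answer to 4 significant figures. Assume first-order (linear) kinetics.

1.224

k = ln2 / t½ = 0.693147 / 17.3 = 0.04007 h⁻¹
e^(−kτ) = e^(−0.04007 × 42.4) = 0.1829
Accumulation ratio R = 1 / (1 − e^(−kτ)) = 1 / (1 − 0.1829) = 1.224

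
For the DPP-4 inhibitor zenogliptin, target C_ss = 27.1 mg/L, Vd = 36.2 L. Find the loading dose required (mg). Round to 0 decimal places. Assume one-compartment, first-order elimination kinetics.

981 mg

LD = Css × Vd = 27.1 × 36.2 = 981.0 mg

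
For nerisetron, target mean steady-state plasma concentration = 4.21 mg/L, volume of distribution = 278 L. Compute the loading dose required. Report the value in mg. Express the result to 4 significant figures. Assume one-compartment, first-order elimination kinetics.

LD = Css × Vd = 4.21 × 278 = 1170 mg

1170 mg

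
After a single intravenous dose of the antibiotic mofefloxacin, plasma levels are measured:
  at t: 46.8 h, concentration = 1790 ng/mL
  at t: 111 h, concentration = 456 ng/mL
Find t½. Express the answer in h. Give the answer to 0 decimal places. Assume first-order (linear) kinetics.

33 h

k = ln(C₁/C₂) / (t₂ − t₁) = ln(1790/456) / (111 − 46.8)
  = 1.367 / 64.20 = 0.02129 h⁻¹
t½ = ln2 / k = 0.693147 / 0.02129 = 32.56 h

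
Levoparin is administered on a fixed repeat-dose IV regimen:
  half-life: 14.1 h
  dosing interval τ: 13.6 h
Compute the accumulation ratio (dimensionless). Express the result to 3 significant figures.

k = ln2 / t½ = 0.693147 / 14.1 = 0.04916 h⁻¹
e^(−kτ) = e^(−0.04916 × 13.6) = 0.5124
Accumulation ratio R = 1 / (1 − e^(−kτ)) = 1 / (1 − 0.5124) = 2.051

2.05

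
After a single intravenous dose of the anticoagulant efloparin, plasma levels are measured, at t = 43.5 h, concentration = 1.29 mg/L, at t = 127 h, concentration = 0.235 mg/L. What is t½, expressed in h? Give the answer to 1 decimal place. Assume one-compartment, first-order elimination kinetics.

34.0 h

k = ln(C₁/C₂) / (t₂ − t₁) = ln(1.29/0.235) / (127 − 43.5)
  = 1.703 / 83.50 = 0.02040 h⁻¹
t½ = ln2 / k = 0.693147 / 0.02040 = 33.98 h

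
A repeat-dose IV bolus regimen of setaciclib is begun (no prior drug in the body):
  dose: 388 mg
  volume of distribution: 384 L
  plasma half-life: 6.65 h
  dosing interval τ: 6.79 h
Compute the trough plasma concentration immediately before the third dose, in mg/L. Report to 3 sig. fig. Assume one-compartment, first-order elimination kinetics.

C₀ per dose = Dose / Vd = 388 / 384 = 1.010 mg/L
k = ln2 / t½ = 0.693147 / 6.65 = 0.1042 h⁻¹
Fraction remaining after one interval: r = e^(−kτ) = e^(−0.1042 × 6.79) = 0.4929
Before dose 3, 2 doses have been given (aged 1τ, 2τ).
C_trough = C₀ × (r + r²) = 1.010 × (0.4929 + 0.2430) = 0.7433 mg/L

0.743 mg/L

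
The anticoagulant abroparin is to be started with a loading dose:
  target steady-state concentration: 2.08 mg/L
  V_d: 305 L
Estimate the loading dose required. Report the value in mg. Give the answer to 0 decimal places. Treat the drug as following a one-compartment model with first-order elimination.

634 mg

LD = Css × Vd = 2.08 × 305 = 634.4 mg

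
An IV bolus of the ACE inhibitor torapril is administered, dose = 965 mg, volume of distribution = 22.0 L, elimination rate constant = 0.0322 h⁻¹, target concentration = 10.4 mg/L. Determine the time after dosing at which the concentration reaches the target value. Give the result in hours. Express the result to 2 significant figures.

45 h

C₀ = Dose / Vd = 965.0 / 22.0 = 43.86 mg/L
t = ln(C₀ / C) / k = ln(43.86 / 10.4) / 0.03220
  = ln(4.217) / 0.03220 = 1.439 / 0.03220 = 44.69 h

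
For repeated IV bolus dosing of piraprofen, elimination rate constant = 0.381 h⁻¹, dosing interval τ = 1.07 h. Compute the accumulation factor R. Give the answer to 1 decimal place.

3.0

e^(−kτ) = e^(−0.3810 × 1.07) = 0.6652
Accumulation ratio R = 1 / (1 − e^(−kτ)) = 1 / (1 − 0.6652) = 2.987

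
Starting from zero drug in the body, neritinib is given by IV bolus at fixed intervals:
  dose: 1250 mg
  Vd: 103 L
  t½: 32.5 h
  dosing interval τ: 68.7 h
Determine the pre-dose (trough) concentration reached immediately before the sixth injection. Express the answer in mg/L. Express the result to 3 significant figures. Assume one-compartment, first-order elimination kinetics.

3.64 mg/L

C₀ per dose = Dose / Vd = 1250 / 103 = 12.14 mg/L
k = ln2 / t½ = 0.693147 / 32.5 = 0.02133 h⁻¹
Fraction remaining after one interval: r = e^(−kτ) = e^(−0.02133 × 68.7) = 0.2310
Before dose 6, 5 doses have been given (aged 1τ, 2τ, 3τ, 4τ, 5τ).
C_trough = C₀ × (r + r² + … + r^5) = C₀ × r(1−r^5)/(1−r)
        = 12.14 × 0.2310 × (1 − 0.0006577) / (1 − 0.2310) = 3.644 mg/L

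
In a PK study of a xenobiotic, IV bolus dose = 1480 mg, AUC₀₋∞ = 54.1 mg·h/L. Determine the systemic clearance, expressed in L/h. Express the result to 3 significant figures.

CL = Dose / AUC = 1480 / 54.1 = 27.36 L/h

27.4 L/h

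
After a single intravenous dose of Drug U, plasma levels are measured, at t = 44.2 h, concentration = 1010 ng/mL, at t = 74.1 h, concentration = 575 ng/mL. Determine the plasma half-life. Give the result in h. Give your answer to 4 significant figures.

36.79 h

k = ln(C₁/C₂) / (t₂ − t₁) = ln(1010/575) / (74.1 − 44.2)
  = 0.5633 / 29.90 = 0.01884 h⁻¹
t½ = ln2 / k = 0.693147 / 0.01884 = 36.79 h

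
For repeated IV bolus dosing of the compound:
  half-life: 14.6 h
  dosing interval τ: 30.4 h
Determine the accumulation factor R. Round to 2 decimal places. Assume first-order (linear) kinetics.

1.31

k = ln2 / t½ = 0.693147 / 14.6 = 0.04748 h⁻¹
e^(−kτ) = e^(−0.04748 × 30.4) = 0.2361
Accumulation ratio R = 1 / (1 − e^(−kτ)) = 1 / (1 − 0.2361) = 1.309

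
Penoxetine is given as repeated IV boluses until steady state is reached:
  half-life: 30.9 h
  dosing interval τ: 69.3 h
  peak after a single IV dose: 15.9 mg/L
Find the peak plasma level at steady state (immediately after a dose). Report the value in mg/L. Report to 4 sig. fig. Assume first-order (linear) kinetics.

k = ln2 / t½ = 0.693147 / 30.9 = 0.02243 h⁻¹
e^(−kτ) = e^(−0.02243 × 69.3) = 0.2113
Accumulation ratio R = 1 / (1 − e^(−kτ)) = 1 / (1 − 0.2113) = 1.268
Steady-state peak = C₀ × R = 15.9 × 1.268 = 20.16 mg/L

20.16 mg/L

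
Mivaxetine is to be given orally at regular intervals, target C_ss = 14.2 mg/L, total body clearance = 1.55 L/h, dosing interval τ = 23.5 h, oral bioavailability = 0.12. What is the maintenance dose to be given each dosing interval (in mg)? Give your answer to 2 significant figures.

At steady state, F × (Dose/τ) = Css × CL.
Dose = Css × CL × τ / F = 14.2 × 1.550 × 23.5 / 0.12 = 4310 mg

4300 mg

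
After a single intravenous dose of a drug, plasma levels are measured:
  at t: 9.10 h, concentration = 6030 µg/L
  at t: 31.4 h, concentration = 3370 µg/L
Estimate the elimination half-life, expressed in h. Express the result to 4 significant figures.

26.57 h

k = ln(C₁/C₂) / (t₂ − t₁) = ln(6030/3370) / (31.4 − 9.10)
  = 0.5818 / 22.30 = 0.02609 h⁻¹
t½ = ln2 / k = 0.693147 / 0.02609 = 26.57 h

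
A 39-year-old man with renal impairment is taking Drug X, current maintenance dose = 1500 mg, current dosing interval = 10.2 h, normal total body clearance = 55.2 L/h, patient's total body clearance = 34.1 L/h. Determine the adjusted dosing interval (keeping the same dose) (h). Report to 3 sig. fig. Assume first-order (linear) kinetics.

To keep the same average steady-state level, dosing rate must scale with clearance.
CL ratio = 34.1 / 55.2 = 0.6178
New interval (same dose) = 10.2 / 0.6178 = 16.51 h

16.5 h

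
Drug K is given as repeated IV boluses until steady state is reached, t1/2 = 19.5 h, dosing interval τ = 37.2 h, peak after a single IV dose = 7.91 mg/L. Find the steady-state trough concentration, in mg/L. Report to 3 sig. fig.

2.87 mg/L

k = ln2 / t½ = 0.693147 / 19.5 = 0.03555 h⁻¹
e^(−kτ) = e^(−0.03555 × 37.2) = 0.2665
Accumulation ratio R = 1 / (1 − e^(−kτ)) = 1 / (1 − 0.2665) = 1.363
Steady-state trough = C₀ × R × e^(−kτ) = 7.91 × 1.363 × 0.2665 = 2.873 mg/L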